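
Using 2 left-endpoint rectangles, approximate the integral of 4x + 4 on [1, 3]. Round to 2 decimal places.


Left Riemann sum uses left endpoints of each subinterval.
Interval: [1, 3], n = 2
dx = (3 - 1) / 2 = 1
Left endpoints: [1, 2]
f values: [8, 12]
Sum = dx * (sum of f values)
= 1 * 20
= 20 = 20.00

20.00


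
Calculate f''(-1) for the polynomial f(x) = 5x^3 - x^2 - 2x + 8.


First derivative:
f'(x) = 15x^2 - 2x - 2
Second derivative:
f''(x) = 30x - 2
Substitute x = -1:
f''(-1) = 30 * (-1) - 2
= -30 - 2
= -32

-32


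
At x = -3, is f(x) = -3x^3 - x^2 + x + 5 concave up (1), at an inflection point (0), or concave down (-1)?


Concavity is determined by the sign of f''(x).
f(x) = -3x^3 - x^2 + x + 5
f'(x) = -9x^2 - 2x + 1
f''(x) = -18x - 2
f''(-3) = -18 * (-3) - 2
= 54 - 2
= 52
Since f''(-3) > 0, the function is concave up (1)

1


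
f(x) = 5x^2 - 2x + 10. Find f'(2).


Differentiate term by term using power and sum rules:
f(x) = 5x^2 - 2x + 10
f'(x) = 10x - 2
Substitute x = 2:
f'(2) = 10 * 2 - 2
= 20 - 2
= 18

18


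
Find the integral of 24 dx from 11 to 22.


The integral of a constant k over [a, b] equals k * (b - a).
integral from 11 to 22 of 24 dx
= 24 * (22 - 11)
= 24 * 11
= 264

264


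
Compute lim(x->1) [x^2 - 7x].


Since polynomials are continuous, we use direct substitution.
lim(x->1) of x^2 - 7x
= 1 * 1^2 - 7 * 1 + 0
= 1 - 7 + 0
= -6

-6


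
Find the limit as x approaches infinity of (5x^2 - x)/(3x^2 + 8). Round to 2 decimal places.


For limits at infinity with equal-degree polynomials,
we compare leading coefficients.
Numerator leading term: 5x^2
Denominator leading term: 3x^2
Divide both by x^2:
lim = (5 - 1/x) / (3 + 8/x^2)
As x -> infinity, the 1/x and 1/x^2 terms vanish:
= 5/3 ≈ 1.67

1.67


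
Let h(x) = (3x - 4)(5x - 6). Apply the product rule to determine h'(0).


Let u(x) = 3x - 4 and v(x) = 5x - 6
u'(x) = 3
v'(x) = 5
Product rule: h'(x) = u'(x)*v(x) + u(x)*v'(x)
= 3 * (5x - 6) + (3x - 4) * 5
At x = 0:
u(0) = 3 * 0 - 4 = -4
v(0) = 5 * 0 - 6 = -6
h'(0) = 3 * (-6) + (-4) * 5
= -18 - 20
= -38

-38


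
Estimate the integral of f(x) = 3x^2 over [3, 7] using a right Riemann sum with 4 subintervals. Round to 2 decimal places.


Right Riemann sum uses right endpoints of each subinterval.
Interval: [3, 7], n = 4
dx = (7 - 3) / 4 = 1
Right endpoints: [4, 5, 6, 7]
f values: [48, 75, 108, 147]
Sum = dx * (sum of f values)
= 1 * 378
= 378 = 378.00

378.00


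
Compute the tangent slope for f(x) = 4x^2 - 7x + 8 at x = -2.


The slope of the tangent line equals f'(x) at the point.
f(x) = 4x^2 - 7x + 8
f'(x) = 8x - 7
At x = -2:
f'(-2) = 8 * (-2) - 7
= -16 - 7
= -23

-23


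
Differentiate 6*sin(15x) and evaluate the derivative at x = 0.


Apply the chain rule to differentiate 6*sin(15x):
d/dx [6*sin(15x)]
= 6 * cos(15x) * d/dx(15x)
= 6 * 15 * cos(15x)
= 90 * cos(15x)
Evaluate at x = 0:
= 90 * cos(0)
= 90 * 1
= 90

90


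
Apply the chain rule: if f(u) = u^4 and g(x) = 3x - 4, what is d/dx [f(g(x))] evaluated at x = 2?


Using the chain rule: (f(g(x)))' = f'(g(x)) * g'(x)
First, find g(2):
g(2) = 3 * 2 - 4 = 2
Next, f'(u) = 4u^3
And g'(x) = 3
So f'(g(2)) * g'(2)
= 4 * 2^3 * 3
= 4 * 8 * 3
= 96

96


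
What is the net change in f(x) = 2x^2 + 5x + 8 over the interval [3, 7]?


Net change = f(b) - f(a)
f(x) = 2x^2 + 5x + 8
Compute f(7):
f(7) = 2 * 7^2 + 5 * 7 + 8
= 98 + 35 + 8
= 141
Compute f(3):
f(3) = 2 * 3^2 + 5 * 3 + 8
= 18 + 15 + 8
= 41
Net change = 141 - 41 = 100

100


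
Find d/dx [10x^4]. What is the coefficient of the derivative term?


We apply the power rule: d/dx [ax^n] = a*n * x^(n-1)
d/dx [10x^4]
= 10 * 4 * x^(4-1)
= 40x^3
The coefficient is 40

40


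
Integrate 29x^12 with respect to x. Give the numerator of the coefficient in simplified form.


Apply the power rule for integration:
integral of ax^n dx = a/(n+1) * x^(n+1) + C
integral of 29x^12 dx
= 29/13 * x^13 + C
The coefficient in lowest terms is 29/13, and its numerator is 29

29


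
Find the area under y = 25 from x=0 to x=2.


The area under a constant function y = 25 is a rectangle.
Width = 2 - 0 = 2
Height = 25
Area = width * height
= 2 * 25
= 50

50


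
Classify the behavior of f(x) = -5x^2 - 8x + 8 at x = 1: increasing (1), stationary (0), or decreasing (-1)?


Compute f'(x) to determine behavior:
f'(x) = -10x - 8
f'(1) = -10 * 1 - 8
= -10 - 8
= -18
Since f'(1) < 0, the function is decreasing (-1)

-1


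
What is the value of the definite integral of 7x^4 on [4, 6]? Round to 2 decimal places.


Find the antiderivative of 7x^4:
F(x) = 7/5 * x^5
Apply the Fundamental Theorem of Calculus:
F(6) - F(4)
= 7/5 * 6^5 - 7/5 * 4^5
= 7/5 * (7776 - 1024)
= 7/5 * 6752
= 47264/5 = 9452.80

9452.80


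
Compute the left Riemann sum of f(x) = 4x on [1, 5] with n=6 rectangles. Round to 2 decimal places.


Left Riemann sum uses left endpoints of each subinterval.
Interval: [1, 5], n = 6
dx = (5 - 1) / 6 = 2/3
Left endpoints: [1, 5/3, 7/3, 3, 11/3, 13/3]
f values: [4, 20/3, 28/3, 12, 44/3, 52/3]
Sum = dx * (sum of f values)
= 2/3 * 64
= 128/3 ≈ 42.67

42.67


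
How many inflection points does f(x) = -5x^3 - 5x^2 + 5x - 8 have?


Inflection points occur where f''(x) = 0 and concavity changes.
f(x) = -5x^3 - 5x^2 + 5x - 8
f'(x) = -15x^2 - 10x + 5
f''(x) = -30x - 10
Set f''(x) = 0:
-30x - 10 = 0
x = 10 / (-30) = -1/3
Since f''(x) is linear (degree 1), it changes sign at this point.
Therefore there is exactly 1 inflection point.

1


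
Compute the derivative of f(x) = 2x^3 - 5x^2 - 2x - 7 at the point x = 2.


Differentiate f(x) = 2x^3 - 5x^2 - 2x - 7 term by term:
f'(x) = 6x^2 - 10x - 2
Substitute x = 2:
f'(2) = 6 * 2^2 - 10 * 2 - 2
= 24 - 20 - 2
= 2

2


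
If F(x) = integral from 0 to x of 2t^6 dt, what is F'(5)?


By the Fundamental Theorem of Calculus (Part 1):
If F(x) = integral from 0 to x of f(t) dt, then F'(x) = f(x)
Here f(t) = 2t^6
So F'(x) = 2x^6
Evaluate at x = 5:
F'(5) = 2 * 5^6
= 2 * 15625
= 31250

31250


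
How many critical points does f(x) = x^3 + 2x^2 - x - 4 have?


Find where f'(x) = 0:
f(x) = x^3 + 2x^2 - x - 4
f'(x) = 3x^2 + 4x - 1
This is a quadratic in x. Use the discriminant to count real roots.
Discriminant = (4)^2 - 4 * 3 * (-1)
= 16 - (-12)
= 28
Since discriminant > 0, f'(x) = 0 has 2 real solutions.
Number of critical points: 2

2


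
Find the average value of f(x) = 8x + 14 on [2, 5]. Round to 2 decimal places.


Average value = 1/(b-a) * integral from a to b of f(x) dx
First compute the integral of 8x + 14:
F(x) = 4x^2 + 14x
F(5) = 4 * 25 + 14 * 5 = 170
F(2) = 4 * 4 + 14 * 2 = 44
Integral = 170 - 44 = 126
Average = 126 / (5 - 2) = 126 / 3
= 42 = 42.00

42.00


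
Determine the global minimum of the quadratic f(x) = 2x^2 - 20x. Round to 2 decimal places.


For a quadratic f(x) = ax^2 + bx + c with a > 0, the minimum is at the vertex.
Vertex x-coordinate: x = -b/(2a)
x = -(-20) / (2 * 2)
x = 20/4 = 5
Substitute back to find the minimum value:
f(5) = 2 * 5^2 - 20 * 5 + 0
= 50 - 100 + 0
= -50 = -50.00

-50.00


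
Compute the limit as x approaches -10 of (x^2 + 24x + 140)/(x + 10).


Direct substitution gives 0/0, so we factor the numerator.
Factor: (x^2 + 24x + 140) = (x + 10)(x + 14)
Cancel the common factor (x + 10):
(x^2 + 24x + 140)/(x + 10) = (x + 14)
Now substitute x = -10:
= (-10) - (-14) = 4

4


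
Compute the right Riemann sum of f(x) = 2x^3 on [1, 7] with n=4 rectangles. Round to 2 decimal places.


Right Riemann sum uses right endpoints of each subinterval.
Interval: [1, 7], n = 4
dx = (7 - 1) / 4 = 3/2
Right endpoints: [5/2, 4, 11/2, 7]
f values: [125/4, 128, 1331/4, 686]
Sum = dx * (sum of f values)
= 3/2 * 1178
= 1767 = 1767.00

1767.00


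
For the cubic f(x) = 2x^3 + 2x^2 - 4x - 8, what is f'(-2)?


Differentiate f(x) = 2x^3 + 2x^2 - 4x - 8 term by term:
f'(x) = 6x^2 + 4x - 4
Substitute x = -2:
f'(-2) = 6 * (-2)^2 + 4 * (-2) - 4
= 24 - 8 - 4
= 12

12


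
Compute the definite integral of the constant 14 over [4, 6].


The integral of a constant k over [a, b] equals k * (b - a).
integral from 4 to 6 of 14 dx
= 14 * (6 - 4)
= 14 * 2
= 28

28


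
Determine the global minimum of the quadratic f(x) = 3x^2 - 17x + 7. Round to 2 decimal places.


For a quadratic f(x) = ax^2 + bx + c with a > 0, the minimum is at the vertex.
Vertex x-coordinate: x = -b/(2a)
x = -(-17) / (2 * 3)
x = 17/6
Substitute back to find the minimum value:
f(17/6) = 3 * (17/6)^2 - 17 * (17/6) + 7
= 289/12 - 289/6 + 7
= -205/12 ≈ -17.08

-17.08


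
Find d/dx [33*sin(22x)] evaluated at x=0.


Apply the chain rule to differentiate 33*sin(22x):
d/dx [33*sin(22x)]
= 33 * cos(22x) * d/dx(22x)
= 33 * 22 * cos(22x)
= 726 * cos(22x)
Evaluate at x = 0:
= 726 * cos(0)
= 726 * 1
= 726

726


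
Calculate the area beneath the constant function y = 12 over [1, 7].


The area under a constant function y = 12 is a rectangle.
Width = 7 - 1 = 6
Height = 12
Area = width * height
= 6 * 12
= 72

72


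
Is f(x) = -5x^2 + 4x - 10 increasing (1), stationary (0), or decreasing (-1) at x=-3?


Compute f'(x) to determine behavior:
f'(x) = -10x + 4
f'(-3) = -10 * (-3) + 4
= 30 + 4
= 34
Since f'(-3) > 0, the function is increasing (1)

1


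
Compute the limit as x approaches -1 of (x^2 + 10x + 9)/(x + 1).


Direct substitution gives 0/0, so we factor the numerator.
Factor: (x^2 + 10x + 9) = (x + 1)(x + 9)
Cancel the common factor (x + 1):
(x^2 + 10x + 9)/(x + 1) = (x + 9)
Now substitute x = -1:
= (-1) - (-9) = 8

8


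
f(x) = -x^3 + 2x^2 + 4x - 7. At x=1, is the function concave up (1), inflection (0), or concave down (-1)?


Concavity is determined by the sign of f''(x).
f(x) = -x^3 + 2x^2 + 4x - 7
f'(x) = -3x^2 + 4x + 4
f''(x) = -6x + 4
f''(1) = -6 * 1 + 4
= -6 + 4
= -2
Since f''(1) < 0, the function is concave down (-1)

-1


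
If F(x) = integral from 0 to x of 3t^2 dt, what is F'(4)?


By the Fundamental Theorem of Calculus (Part 1):
If F(x) = integral from 0 to x of f(t) dt, then F'(x) = f(x)
Here f(t) = 3t^2
So F'(x) = 3x^2
Evaluate at x = 4:
F'(4) = 3 * 4^2
= 3 * 16
= 48

48


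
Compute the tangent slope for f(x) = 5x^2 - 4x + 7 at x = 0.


The slope of the tangent line equals f'(x) at the point.
f(x) = 5x^2 - 4x + 7
f'(x) = 10x - 4
At x = 0:
f'(0) = 10 * 0 - 4
= 0 - 4
= -4

-4


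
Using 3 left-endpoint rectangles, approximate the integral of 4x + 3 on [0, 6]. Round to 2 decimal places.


Left Riemann sum uses left endpoints of each subinterval.
Interval: [0, 6], n = 3
dx = (6 - 0) / 3 = 2
Left endpoints: [0, 2, 4]
f values: [3, 11, 19]
Sum = dx * (sum of f values)
= 2 * 33
= 66 = 66.00

66.00


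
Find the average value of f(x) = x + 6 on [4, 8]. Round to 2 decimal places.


Average value = 1/(b-a) * integral from a to b of f(x) dx
First compute the integral of x + 6:
F(x) = (1/2)x^2 + 6x
F(8) = 1/2 * 64 + 6 * 8 = 80
F(4) = 1/2 * 16 + 6 * 4 = 32
Integral = 80 - 32 = 48
Average = 48 / (8 - 4) = 48 / 4
= 12 = 12.00

12.00


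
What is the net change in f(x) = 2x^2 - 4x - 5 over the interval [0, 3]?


Net change = f(b) - f(a)
f(x) = 2x^2 - 4x - 5
Compute f(3):
f(3) = 2 * 3^2 - 4 * 3 - 5
= 18 - 12 - 5
= 1
Compute f(0):
f(0) = 2 * 0^2 - 4 * 0 - 5
= 0 + 0 - 5
= -5
Net change = 1 - (-5) = 6

6


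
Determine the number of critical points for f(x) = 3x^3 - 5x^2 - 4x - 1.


Find where f'(x) = 0:
f(x) = 3x^3 - 5x^2 - 4x - 1
f'(x) = 9x^2 - 10x - 4
This is a quadratic in x. Use the discriminant to count real roots.
Discriminant = (-10)^2 - 4 * 9 * (-4)
= 100 - (-144)
= 244
Since discriminant > 0, f'(x) = 0 has 2 real solutions.
Number of critical points: 2

2


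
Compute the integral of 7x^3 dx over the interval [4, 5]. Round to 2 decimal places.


Find the antiderivative of 7x^3:
F(x) = 7/4 * x^4
Apply the Fundamental Theorem of Calculus:
F(5) - F(4)
= 7/4 * 5^4 - 7/4 * 4^4
= 7/4 * (625 - 256)
= 7/4 * 369
= 2583/4 = 645.75

645.75


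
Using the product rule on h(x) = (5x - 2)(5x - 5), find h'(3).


Let u(x) = 5x - 2 and v(x) = 5x - 5
u'(x) = 5
v'(x) = 5
Product rule: h'(x) = u'(x)*v(x) + u(x)*v'(x)
= 5 * (5x - 5) + (5x - 2) * 5
At x = 3:
u(3) = 5 * 3 - 2 = 13
v(3) = 5 * 3 - 5 = 10
h'(3) = 5 * 10 + 13 * 5
= 50 + 65
= 115

115


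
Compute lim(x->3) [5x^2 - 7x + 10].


Since polynomials are continuous, we use direct substitution.
lim(x->3) of 5x^2 - 7x + 10
= 5 * 3^2 - 7 * 3 + 10
= 45 - 21 + 10
= 34

34


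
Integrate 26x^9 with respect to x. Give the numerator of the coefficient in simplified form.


Apply the power rule for integration:
integral of ax^n dx = a/(n+1) * x^(n+1) + C
integral of 26x^9 dx
= 26/10 * x^10 + C
= 13/5 * x^10 + C
The coefficient in lowest terms is 13/5, and its numerator is 13

13


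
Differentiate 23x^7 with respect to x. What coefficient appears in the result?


We apply the power rule: d/dx [ax^n] = a*n * x^(n-1)
d/dx [23x^7]
= 23 * 7 * x^(7-1)
= 161x^6
The coefficient is 161

161


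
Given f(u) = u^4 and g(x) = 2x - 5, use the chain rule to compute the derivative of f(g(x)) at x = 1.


Using the chain rule: (f(g(x)))' = f'(g(x)) * g'(x)
First, find g(1):
g(1) = 2 * 1 - 5 = -3
Next, f'(u) = 4u^3
And g'(x) = 2
So f'(g(1)) * g'(1)
= 4 * (-3)^3 * 2
= 4 * (-27) * 2
= -216

-216


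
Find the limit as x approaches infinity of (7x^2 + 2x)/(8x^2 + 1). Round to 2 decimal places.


For limits at infinity with equal-degree polynomials,
we compare leading coefficients.
Numerator leading term: 7x^2
Denominator leading term: 8x^2
Divide both by x^2:
lim = (7 + 2/x) / (8 + 1/x^2)
As x -> infinity, the 1/x and 1/x^2 terms vanish:
= 7/8 ≈ 0.88

0.88


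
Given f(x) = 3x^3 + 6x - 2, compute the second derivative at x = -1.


First derivative:
f'(x) = 9x^2 + 6
Second derivative:
f''(x) = 18x
Substitute x = -1:
f''(-1) = 18 * (-1) + 0
= -18 + 0
= -18

-18


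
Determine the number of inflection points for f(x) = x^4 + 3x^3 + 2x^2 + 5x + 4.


Inflection points occur where f''(x) = 0 and concavity changes.
f(x) = x^4 + 3x^3 + 2x^2 + 5x + 4
f'(x) = 4x^3 + 9x^2 + 4x + 5
f''(x) = 12x^2 + 18x + 4
This is a quadratic in x. Use the discriminant to count real roots.
Discriminant = (18)^2 - 4 * 12 * 4
= 324 - 192
= 132
Since discriminant > 0, f''(x) = 0 has 2 distinct real solutions.
A quadratic with two distinct real roots changes sign at each root, so concavity changes at both.
Number of inflection points: 2

2


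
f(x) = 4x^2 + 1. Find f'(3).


Differentiate term by term using power and sum rules:
f(x) = 4x^2 + 1
f'(x) = 8x
Substitute x = 3:
f'(3) = 8 * 3 + 0
= 24 + 0
= 24

24


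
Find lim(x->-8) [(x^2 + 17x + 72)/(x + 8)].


Direct substitution gives 0/0, so we factor the numerator.
Factor: (x^2 + 17x + 72) = (x + 8)(x + 9)
Cancel the common factor (x + 8):
(x^2 + 17x + 72)/(x + 8) = (x + 9)
Now substitute x = -8:
= (-8) - (-9) = 1

1


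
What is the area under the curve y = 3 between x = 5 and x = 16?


The area under a constant function y = 3 is a rectangle.
Width = 16 - 5 = 11
Height = 3
Area = width * height
= 11 * 3
= 33

33


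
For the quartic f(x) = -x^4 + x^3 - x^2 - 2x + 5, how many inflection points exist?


Inflection points occur where f''(x) = 0 and concavity changes.
f(x) = -x^4 + x^3 - x^2 - 2x + 5
f'(x) = -4x^3 + 3x^2 - 2x - 2
f''(x) = -12x^2 + 6x - 2
This is a quadratic in x. Use the discriminant to count real roots.
Discriminant = (6)^2 - 4 * (-12) * (-2)
= 36 - 96
= -60
Since discriminant < 0, f''(x) = 0 has no real solutions.
Number of inflection points: 0

0


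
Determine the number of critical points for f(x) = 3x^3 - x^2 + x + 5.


Find where f'(x) = 0:
f(x) = 3x^3 - x^2 + x + 5
f'(x) = 9x^2 - 2x + 1
This is a quadratic in x. Use the discriminant to count real roots.
Discriminant = (-2)^2 - 4 * 9 * 1
= 4 - 36
= -32
Since discriminant < 0, f'(x) = 0 has no real solutions.
Number of critical points: 0

0


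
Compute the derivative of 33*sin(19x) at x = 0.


Apply the chain rule to differentiate 33*sin(19x):
d/dx [33*sin(19x)]
= 33 * cos(19x) * d/dx(19x)
= 33 * 19 * cos(19x)
= 627 * cos(19x)
Evaluate at x = 0:
= 627 * cos(0)
= 627 * 1
= 627

627


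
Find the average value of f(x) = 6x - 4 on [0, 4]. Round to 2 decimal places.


Average value = 1/(b-a) * integral from a to b of f(x) dx
First compute the integral of 6x - 4:
F(x) = 3x^2 - 4x
F(4) = 3 * 16 - 4 * 4 = 32
F(0) = 3 * 0 - 4 * 0 = 0
Integral = 32 - 0 = 32
Average = 32 / (4 - 0) = 32 / 4
= 8 = 8.00

8.00


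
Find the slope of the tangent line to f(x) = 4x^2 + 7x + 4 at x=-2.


The slope of the tangent line equals f'(x) at the point.
f(x) = 4x^2 + 7x + 4
f'(x) = 8x + 7
At x = -2:
f'(-2) = 8 * (-2) + 7
= -16 + 7
= -9

-9


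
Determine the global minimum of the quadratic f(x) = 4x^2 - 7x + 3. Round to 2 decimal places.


For a quadratic f(x) = ax^2 + bx + c with a > 0, the minimum is at the vertex.
Vertex x-coordinate: x = -b/(2a)
x = -(-7) / (2 * 4)
x = 7/8
Substitute back to find the minimum value:
f(7/8) = 4 * (7/8)^2 - 7 * (7/8) + 3
= 49/16 - 49/8 + 3
= -1/16 ≈ -0.06

-0.06


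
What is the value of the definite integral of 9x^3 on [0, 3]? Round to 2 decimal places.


Find the antiderivative of 9x^3:
F(x) = 9/4 * x^4
Apply the Fundamental Theorem of Calculus:
F(3) - F(0)
= 9/4 * 3^4 - 9/4 * 0^4
= 9/4 * (81 - 0)
= 9/4 * 81
= 729/4 = 182.25

182.25


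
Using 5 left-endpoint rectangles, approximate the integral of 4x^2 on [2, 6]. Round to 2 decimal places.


Left Riemann sum uses left endpoints of each subinterval.
Interval: [2, 6], n = 5
dx = (6 - 2) / 5 = 4/5
Left endpoints: [2, 14/5, 18/5, 22/5, 26/5]
f values: [16, 784/25, 1296/25, 1936/25, 2704/25]
Sum = dx * (sum of f values)
= 4/5 * 1424/5
= 5696/25 = 227.84

227.84


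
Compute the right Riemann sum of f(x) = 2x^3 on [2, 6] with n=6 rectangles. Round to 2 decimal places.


Right Riemann sum uses right endpoints of each subinterval.
Interval: [2, 6], n = 6
dx = (6 - 2) / 6 = 2/3
Right endpoints: [8/3, 10/3, 4, 14/3, 16/3, 6]
f values: [1024/27, 2000/27, 128, 5488/27, 8192/27, 432]
Sum = dx * (sum of f values)
= 2/3 * 3536/3
= 7072/9 ≈ 785.78

785.78


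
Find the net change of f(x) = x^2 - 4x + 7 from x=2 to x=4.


Net change = f(b) - f(a)
f(x) = x^2 - 4x + 7
Compute f(4):
f(4) = 1 * 4^2 - 4 * 4 + 7
= 16 - 16 + 7
= 7
Compute f(2):
f(2) = 1 * 2^2 - 4 * 2 + 7
= 4 - 8 + 7
= 3
Net change = 7 - 3 = 4

4


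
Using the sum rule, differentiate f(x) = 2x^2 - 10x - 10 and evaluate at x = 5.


Differentiate term by term using power and sum rules:
f(x) = 2x^2 - 10x - 10
f'(x) = 4x - 10
Substitute x = 5:
f'(5) = 4 * 5 - 10
= 20 - 10
= 10

10


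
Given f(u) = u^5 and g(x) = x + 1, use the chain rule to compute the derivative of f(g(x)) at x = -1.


Using the chain rule: (f(g(x)))' = f'(g(x)) * g'(x)
First, find g(-1):
g(-1) = 1 * (-1) + 1 = 0
Next, f'(u) = 5u^4
And g'(x) = 1
So f'(g(-1)) * g'(-1)
= 5 * 0^4 * 1
= 5 * 0 * 1
= 0

0


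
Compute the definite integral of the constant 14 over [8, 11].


The integral of a constant k over [a, b] equals k * (b - a).
integral from 8 to 11 of 14 dx
= 14 * (11 - 8)
= 14 * 3
= 42

42


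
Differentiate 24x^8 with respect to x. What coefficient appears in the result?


We apply the power rule: d/dx [ax^n] = a*n * x^(n-1)
d/dx [24x^8]
= 24 * 8 * x^(8-1)
= 192x^7
The coefficient is 192

192


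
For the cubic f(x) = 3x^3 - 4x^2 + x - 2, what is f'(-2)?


Differentiate f(x) = 3x^3 - 4x^2 + x - 2 term by term:
f'(x) = 9x^2 - 8x + 1
Substitute x = -2:
f'(-2) = 9 * (-2)^2 - 8 * (-2) + 1
= 36 + 16 + 1
= 53

53


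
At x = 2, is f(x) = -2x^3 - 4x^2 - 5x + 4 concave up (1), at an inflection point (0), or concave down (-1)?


Concavity is determined by the sign of f''(x).
f(x) = -2x^3 - 4x^2 - 5x + 4
f'(x) = -6x^2 - 8x - 5
f''(x) = -12x - 8
f''(2) = -12 * 2 - 8
= -24 - 8
= -32
Since f''(2) < 0, the function is concave down (-1)

-1


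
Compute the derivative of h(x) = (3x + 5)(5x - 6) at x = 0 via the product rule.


Let u(x) = 3x + 5 and v(x) = 5x - 6
u'(x) = 3
v'(x) = 5
Product rule: h'(x) = u'(x)*v(x) + u(x)*v'(x)
= 3 * (5x - 6) + (3x + 5) * 5
At x = 0:
u(0) = 3 * 0 + 5 = 5
v(0) = 5 * 0 - 6 = -6
h'(0) = 3 * (-6) + 5 * 5
= -18 + 25
= 7

7


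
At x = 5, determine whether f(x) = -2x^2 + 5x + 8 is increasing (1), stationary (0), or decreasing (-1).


Compute f'(x) to determine behavior:
f'(x) = -4x + 5
f'(5) = -4 * 5 + 5
= -20 + 5
= -15
Since f'(5) < 0, the function is decreasing (-1)

-1


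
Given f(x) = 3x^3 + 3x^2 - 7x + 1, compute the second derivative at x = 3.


First derivative:
f'(x) = 9x^2 + 6x - 7
Second derivative:
f''(x) = 18x + 6
Substitute x = 3:
f''(3) = 18 * 3 + 6
= 54 + 6
= 60

60


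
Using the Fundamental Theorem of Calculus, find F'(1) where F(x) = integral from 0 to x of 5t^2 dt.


By the Fundamental Theorem of Calculus (Part 1):
If F(x) = integral from 0 to x of f(t) dt, then F'(x) = f(x)
Here f(t) = 5t^2
So F'(x) = 5x^2
Evaluate at x = 1:
F'(1) = 5 * 1^2
= 5 * 1
= 5

5


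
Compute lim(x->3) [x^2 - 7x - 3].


Since polynomials are continuous, we use direct substitution.
lim(x->3) of x^2 - 7x - 3
= 1 * 3^2 - 7 * 3 - 3
= 9 - 21 - 3
= -15

-15


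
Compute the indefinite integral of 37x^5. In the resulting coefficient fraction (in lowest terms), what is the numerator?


Apply the power rule for integration:
integral of ax^n dx = a/(n+1) * x^(n+1) + C
integral of 37x^5 dx
= 37/6 * x^6 + C
The coefficient in lowest terms is 37/6, and its numerator is 37

37


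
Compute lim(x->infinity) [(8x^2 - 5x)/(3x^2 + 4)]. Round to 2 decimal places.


For limits at infinity with equal-degree polynomials,
we compare leading coefficients.
Numerator leading term: 8x^2
Denominator leading term: 3x^2
Divide both by x^2:
lim = (8 - 5/x) / (3 + 4/x^2)
As x -> infinity, the 1/x and 1/x^2 terms vanish:
= 8/3 ≈ 2.67

2.67


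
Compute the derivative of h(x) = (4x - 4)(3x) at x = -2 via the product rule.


Let u(x) = 4x - 4 and v(x) = 3x
u'(x) = 4
v'(x) = 3
Product rule: h'(x) = u'(x)*v(x) + u(x)*v'(x)
= 4 * (3x) + (4x - 4) * 3
At x = -2:
u(-2) = 4 * (-2) - 4 = -12
v(-2) = 3 * (-2) + 0 = -6
h'(-2) = 4 * (-6) + (-12) * 3
= -24 - 36
= -60

-60


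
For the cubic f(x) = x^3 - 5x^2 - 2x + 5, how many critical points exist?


Find where f'(x) = 0:
f(x) = x^3 - 5x^2 - 2x + 5
f'(x) = 3x^2 - 10x - 2
This is a quadratic in x. Use the discriminant to count real roots.
Discriminant = (-10)^2 - 4 * 3 * (-2)
= 100 - (-24)
= 124
Since discriminant > 0, f'(x) = 0 has 2 real solutions.
Number of critical points: 2

2


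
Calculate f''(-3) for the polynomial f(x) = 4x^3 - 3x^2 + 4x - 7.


First derivative:
f'(x) = 12x^2 - 6x + 4
Second derivative:
f''(x) = 24x - 6
Substitute x = -3:
f''(-3) = 24 * (-3) - 6
= -72 - 6
= -78

-78


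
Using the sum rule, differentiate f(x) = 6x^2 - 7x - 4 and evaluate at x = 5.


Differentiate term by term using power and sum rules:
f(x) = 6x^2 - 7x - 4
f'(x) = 12x - 7
Substitute x = 5:
f'(5) = 12 * 5 - 7
= 60 - 7
= 53

53


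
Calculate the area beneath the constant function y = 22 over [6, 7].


The area under a constant function y = 22 is a rectangle.
Width = 7 - 6 = 1
Height = 22
Area = width * height
= 1 * 22
= 22

22


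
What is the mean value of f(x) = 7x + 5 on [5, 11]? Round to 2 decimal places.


Average value = 1/(b-a) * integral from a to b of f(x) dx
First compute the integral of 7x + 5:
F(x) = (7/2)x^2 + 5x
F(11) = 7/2 * 121 + 5 * 11 = 957/2
F(5) = 7/2 * 25 + 5 * 5 = 225/2
Integral = 957/2 - 225/2 = 366
Average = 366 / (11 - 5) = 366 / 6
= 61 = 61.00

61.00


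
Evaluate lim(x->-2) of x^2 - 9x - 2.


Since polynomials are continuous, we use direct substitution.
lim(x->-2) of x^2 - 9x - 2
= 1 * (-2)^2 - 9 * (-2) - 2
= 4 + 18 - 2
= 20

20


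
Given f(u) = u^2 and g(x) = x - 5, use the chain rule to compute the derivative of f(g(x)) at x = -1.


Using the chain rule: (f(g(x)))' = f'(g(x)) * g'(x)
First, find g(-1):
g(-1) = 1 * (-1) - 5 = -6
Next, f'(u) = 2u
And g'(x) = 1
So f'(g(-1)) * g'(-1)
= 2 * (-6) * 1
= -12

-12


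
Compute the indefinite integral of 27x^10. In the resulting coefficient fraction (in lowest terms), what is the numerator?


Apply the power rule for integration:
integral of ax^n dx = a/(n+1) * x^(n+1) + C
integral of 27x^10 dx
= 27/11 * x^11 + C
The coefficient in lowest terms is 27/11, and its numerator is 27

27


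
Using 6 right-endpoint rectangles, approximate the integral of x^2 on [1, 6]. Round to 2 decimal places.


Right Riemann sum uses right endpoints of each subinterval.
Interval: [1, 6], n = 6
dx = (6 - 1) / 6 = 5/6
Right endpoints: [11/6, 8/3, 7/2, 13/3, 31/6, 6]
f values: [121/36, 64/9, 49/4, 169/9, 961/36, 36]
Sum = dx * (sum of f values)
= 5/6 * 3751/36
= 18755/216 ≈ 86.83

86.83


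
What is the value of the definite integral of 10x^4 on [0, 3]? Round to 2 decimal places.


Find the antiderivative of 10x^4:
F(x) = 10/5 * x^5
Apply the Fundamental Theorem of Calculus:
F(3) - F(0)
= 10/5 * 3^5 - 10/5 * 0^5
= 10/5 * (243 - 0)
= 10/5 * 243
= 486 = 486.00

486.00


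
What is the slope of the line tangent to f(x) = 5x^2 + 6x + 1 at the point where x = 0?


The slope of the tangent line equals f'(x) at the point.
f(x) = 5x^2 + 6x + 1
f'(x) = 10x + 6
At x = 0:
f'(0) = 10 * 0 + 6
= 0 + 6
= 6

6


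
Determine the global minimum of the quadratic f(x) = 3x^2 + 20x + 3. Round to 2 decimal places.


For a quadratic f(x) = ax^2 + bx + c with a > 0, the minimum is at the vertex.
Vertex x-coordinate: x = -b/(2a)
x = -(20) / (2 * 3)
x = -20/6 = -10/3
Substitute back to find the minimum value:
f(-10/3) = 3 * (-10/3)^2 + 20 * (-10/3) + 3
= 100/3 - 200/3 + 3
= -91/3 ≈ -30.33

-30.33


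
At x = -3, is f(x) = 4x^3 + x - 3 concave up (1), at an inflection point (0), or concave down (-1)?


Concavity is determined by the sign of f''(x).
f(x) = 4x^3 + x - 3
f'(x) = 12x^2 + 1
f''(x) = 24x
f''(-3) = 24 * (-3) + 0
= -72 + 0
= -72
Since f''(-3) < 0, the function is concave down (-1)

-1


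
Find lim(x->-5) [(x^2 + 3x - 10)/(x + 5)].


Direct substitution gives 0/0, so we factor the numerator.
Factor: (x^2 + 3x - 10) = (x + 5)(x - 2)
Cancel the common factor (x + 5):
(x^2 + 3x - 10)/(x + 5) = (x - 2)
Now substitute x = -5:
= (-5) - (2) = -7

-7


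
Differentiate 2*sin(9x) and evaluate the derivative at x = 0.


Apply the chain rule to differentiate 2*sin(9x):
d/dx [2*sin(9x)]
= 2 * cos(9x) * d/dx(9x)
= 2 * 9 * cos(9x)
= 18 * cos(9x)
Evaluate at x = 0:
= 18 * cos(0)
= 18 * 1
= 18

18


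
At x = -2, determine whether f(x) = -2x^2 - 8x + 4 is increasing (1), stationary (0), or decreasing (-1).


Compute f'(x) to determine behavior:
f'(x) = -4x - 8
f'(-2) = -4 * (-2) - 8
= 8 - 8
= 0
Since f'(-2) = 0, the function is stationary (0)

0


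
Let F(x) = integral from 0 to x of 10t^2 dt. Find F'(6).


By the Fundamental Theorem of Calculus (Part 1):
If F(x) = integral from 0 to x of f(t) dt, then F'(x) = f(x)
Here f(t) = 10t^2
So F'(x) = 10x^2
Evaluate at x = 6:
F'(6) = 10 * 6^2
= 10 * 36
= 360

360


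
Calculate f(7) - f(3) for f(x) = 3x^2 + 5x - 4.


Net change = f(b) - f(a)
f(x) = 3x^2 + 5x - 4
Compute f(7):
f(7) = 3 * 7^2 + 5 * 7 - 4
= 147 + 35 - 4
= 178
Compute f(3):
f(3) = 3 * 3^2 + 5 * 3 - 4
= 27 + 15 - 4
= 38
Net change = 178 - 38 = 140

140


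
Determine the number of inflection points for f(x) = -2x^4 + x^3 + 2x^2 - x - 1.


Inflection points occur where f''(x) = 0 and concavity changes.
f(x) = -2x^4 + x^3 + 2x^2 - x - 1
f'(x) = -8x^3 + 3x^2 + 4x - 1
f''(x) = -24x^2 + 6x + 4
This is a quadratic in x. Use the discriminant to count real roots.
Discriminant = (6)^2 - 4 * (-24) * 4
= 36 - (-384)
= 420
Since discriminant > 0, f''(x) = 0 has 2 distinct real solutions.
A quadratic with two distinct real roots changes sign at each root, so concavity changes at both.
Number of inflection points: 2

2


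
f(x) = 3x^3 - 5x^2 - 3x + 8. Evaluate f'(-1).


Differentiate f(x) = 3x^3 - 5x^2 - 3x + 8 term by term:
f'(x) = 9x^2 - 10x - 3
Substitute x = -1:
f'(-1) = 9 * (-1)^2 - 10 * (-1) - 3
= 9 + 10 - 3
= 16

16


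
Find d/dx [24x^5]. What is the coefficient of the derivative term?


We apply the power rule: d/dx [ax^n] = a*n * x^(n-1)
d/dx [24x^5]
= 24 * 5 * x^(5-1)
= 120x^4
The coefficient is 120

120


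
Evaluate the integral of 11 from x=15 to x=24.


The integral of a constant k over [a, b] equals k * (b - a).
integral from 15 to 24 of 11 dx
= 11 * (24 - 15)
= 11 * 9
= 99

99


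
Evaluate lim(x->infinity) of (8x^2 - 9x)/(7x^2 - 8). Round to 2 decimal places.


For limits at infinity with equal-degree polynomials,
we compare leading coefficients.
Numerator leading term: 8x^2
Denominator leading term: 7x^2
Divide both by x^2:
lim = (8 - 9/x) / (7 - 8/x^2)
As x -> infinity, the 1/x and 1/x^2 terms vanish:
= 8/7 ≈ 1.14

1.14


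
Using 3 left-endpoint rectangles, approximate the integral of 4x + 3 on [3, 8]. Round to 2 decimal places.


Left Riemann sum uses left endpoints of each subinterval.
Interval: [3, 8], n = 3
dx = (8 - 3) / 3 = 5/3
Left endpoints: [3, 14/3, 19/3]
f values: [15, 65/3, 85/3]
Sum = dx * (sum of f values)
= 5/3 * 65
= 325/3 ≈ 108.33

108.33


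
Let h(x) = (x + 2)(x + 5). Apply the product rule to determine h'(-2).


Let u(x) = x + 2 and v(x) = x + 5
u'(x) = 1
v'(x) = 1
Product rule: h'(x) = u'(x)*v(x) + u(x)*v'(x)
= 1 * (x + 5) + (x + 2) * 1
At x = -2:
u(-2) = 1 * (-2) + 2 = 0
v(-2) = 1 * (-2) + 5 = 3
h'(-2) = 1 * 3 + 0 * 1
= 3 + 0
= 3

3


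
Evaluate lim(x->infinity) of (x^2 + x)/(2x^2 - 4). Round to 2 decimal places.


For limits at infinity with equal-degree polynomials,
we compare leading coefficients.
Numerator leading term: x^2
Denominator leading term: 2x^2
Divide both by x^2:
lim = (1 + 1/x) / (2 - 4/x^2)
As x -> infinity, the 1/x and 1/x^2 terms vanish:
= 1/2 = 0.50

0.50


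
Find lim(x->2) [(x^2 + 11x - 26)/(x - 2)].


Direct substitution gives 0/0, so we factor the numerator.
Factor: (x^2 + 11x - 26) = (x - 2)(x + 13)
Cancel the common factor (x - 2):
(x^2 + 11x - 26)/(x - 2) = (x + 13)
Now substitute x = 2:
= (2) - (-13) = 15

15


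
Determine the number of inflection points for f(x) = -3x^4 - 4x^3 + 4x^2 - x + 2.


Inflection points occur where f''(x) = 0 and concavity changes.
f(x) = -3x^4 - 4x^3 + 4x^2 - x + 2
f'(x) = -12x^3 - 12x^2 + 8x - 1
f''(x) = -36x^2 - 24x + 8
This is a quadratic in x. Use the discriminant to count real roots.
Discriminant = (-24)^2 - 4 * (-36) * 8
= 576 - (-1152)
= 1728
Since discriminant > 0, f''(x) = 0 has 2 distinct real solutions.
A quadratic with two distinct real roots changes sign at each root, so concavity changes at both.
Number of inflection points: 2

2


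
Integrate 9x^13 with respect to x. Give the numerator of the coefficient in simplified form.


Apply the power rule for integration:
integral of ax^n dx = a/(n+1) * x^(n+1) + C
integral of 9x^13 dx
= 9/14 * x^14 + C
The coefficient in lowest terms is 9/14, and its numerator is 9

9


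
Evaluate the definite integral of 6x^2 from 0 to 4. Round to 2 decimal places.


Find the antiderivative of 6x^2:
F(x) = 6/3 * x^3
Apply the Fundamental Theorem of Calculus:
F(4) - F(0)
= 6/3 * 4^3 - 6/3 * 0^3
= 6/3 * (64 - 0)
= 6/3 * 64
= 128 = 128.00

128.00


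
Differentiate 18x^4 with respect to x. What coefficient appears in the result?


We apply the power rule: d/dx [ax^n] = a*n * x^(n-1)
d/dx [18x^4]
= 18 * 4 * x^(4-1)
= 72x^3
The coefficient is 72

72


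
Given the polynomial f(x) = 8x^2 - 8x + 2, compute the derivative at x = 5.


Differentiate term by term using power and sum rules:
f(x) = 8x^2 - 8x + 2
f'(x) = 16x - 8
Substitute x = 5:
f'(5) = 16 * 5 - 8
= 80 - 8
= 72

72


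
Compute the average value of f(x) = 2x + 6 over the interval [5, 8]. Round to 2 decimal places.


Average value = 1/(b-a) * integral from a to b of f(x) dx
First compute the integral of 2x + 6:
F(x) = x^2 + 6x
F(8) = 1 * 64 + 6 * 8 = 112
F(5) = 1 * 25 + 6 * 5 = 55
Integral = 112 - 55 = 57
Average = 57 / (8 - 5) = 57 / 3
= 19 = 19.00

19.00


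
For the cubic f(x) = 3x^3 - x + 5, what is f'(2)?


Differentiate f(x) = 3x^3 - x + 5 term by term:
f'(x) = 9x^2 - 1
Substitute x = 2:
f'(2) = 9 * 2^2 + 0 * 2 - 1
= 36 + 0 - 1
= 35

35


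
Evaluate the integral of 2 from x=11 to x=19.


The integral of a constant k over [a, b] equals k * (b - a).
integral from 11 to 19 of 2 dx
= 2 * (19 - 11)
= 2 * 8
= 16

16


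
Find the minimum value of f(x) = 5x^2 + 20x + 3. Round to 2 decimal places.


For a quadratic f(x) = ax^2 + bx + c with a > 0, the minimum is at the vertex.
Vertex x-coordinate: x = -b/(2a)
x = -(20) / (2 * 5)
x = -20/10 = -2
Substitute back to find the minimum value:
f(-2) = 5 * (-2)^2 + 20 * (-2) + 3
= 20 - 40 + 3
= -17 = -17.00

-17.00


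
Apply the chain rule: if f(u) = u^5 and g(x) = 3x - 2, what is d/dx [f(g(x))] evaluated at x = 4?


Using the chain rule: (f(g(x)))' = f'(g(x)) * g'(x)
First, find g(4):
g(4) = 3 * 4 - 2 = 10
Next, f'(u) = 5u^4
And g'(x) = 3
So f'(g(4)) * g'(4)
= 5 * 10^4 * 3
= 5 * 10000 * 3
= 150000

150000


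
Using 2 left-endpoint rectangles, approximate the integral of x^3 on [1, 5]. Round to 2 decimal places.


Left Riemann sum uses left endpoints of each subinterval.
Interval: [1, 5], n = 2
dx = (5 - 1) / 2 = 2
Left endpoints: [1, 3]
f values: [1, 27]
Sum = dx * (sum of f values)
= 2 * 28
= 56 = 56.00

56.00


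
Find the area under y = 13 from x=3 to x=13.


The area under a constant function y = 13 is a rectangle.
Width = 13 - 3 = 10
Height = 13
Area = width * height
= 10 * 13
= 130

130


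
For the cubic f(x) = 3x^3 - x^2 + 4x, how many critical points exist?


Find where f'(x) = 0:
f(x) = 3x^3 - x^2 + 4x
f'(x) = 9x^2 - 2x + 4
This is a quadratic in x. Use the discriminant to count real roots.
Discriminant = (-2)^2 - 4 * 9 * 4
= 4 - 144
= -140
Since discriminant < 0, f'(x) = 0 has no real solutions.
Number of critical points: 0

0


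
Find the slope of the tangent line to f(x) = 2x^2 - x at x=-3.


The slope of the tangent line equals f'(x) at the point.
f(x) = 2x^2 - x
f'(x) = 4x - 1
At x = -3:
f'(-3) = 4 * (-3) - 1
= -12 - 1
= -13

-13


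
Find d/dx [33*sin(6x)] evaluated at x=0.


Apply the chain rule to differentiate 33*sin(6x):
d/dx [33*sin(6x)]
= 33 * cos(6x) * d/dx(6x)
= 33 * 6 * cos(6x)
= 198 * cos(6x)
Evaluate at x = 0:
= 198 * cos(0)
= 198 * 1
= 198

198


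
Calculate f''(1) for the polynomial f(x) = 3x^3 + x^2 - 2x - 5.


First derivative:
f'(x) = 9x^2 + 2x - 2
Second derivative:
f''(x) = 18x + 2
Substitute x = 1:
f''(1) = 18 * 1 + 2
= 18 + 2
= 20

20


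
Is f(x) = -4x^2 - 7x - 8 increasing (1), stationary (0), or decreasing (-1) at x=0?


Compute f'(x) to determine behavior:
f'(x) = -8x - 7
f'(0) = -8 * 0 - 7
= 0 - 7
= -7
Since f'(0) < 0, the function is decreasing (-1)

-1


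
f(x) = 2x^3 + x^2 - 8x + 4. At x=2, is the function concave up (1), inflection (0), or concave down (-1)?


Concavity is determined by the sign of f''(x).
f(x) = 2x^3 + x^2 - 8x + 4
f'(x) = 6x^2 + 2x - 8
f''(x) = 12x + 2
f''(2) = 12 * 2 + 2
= 24 + 2
= 26
Since f''(2) > 0, the function is concave up (1)

1


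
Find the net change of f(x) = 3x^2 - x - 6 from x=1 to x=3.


Net change = f(b) - f(a)
f(x) = 3x^2 - x - 6
Compute f(3):
f(3) = 3 * 3^2 - 1 * 3 - 6
= 27 - 3 - 6
= 18
Compute f(1):
f(1) = 3 * 1^2 - 1 * 1 - 6
= 3 - 1 - 6
= -4
Net change = 18 - (-4) = 22

22


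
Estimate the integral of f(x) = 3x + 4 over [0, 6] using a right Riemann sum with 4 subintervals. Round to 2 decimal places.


Right Riemann sum uses right endpoints of each subinterval.
Interval: [0, 6], n = 4
dx = (6 - 0) / 4 = 3/2
Right endpoints: [3/2, 3, 9/2, 6]
f values: [17/2, 13, 35/2, 22]
Sum = dx * (sum of f values)
= 3/2 * 61
= 183/2 = 91.50

91.50


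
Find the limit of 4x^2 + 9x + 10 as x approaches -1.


Since polynomials are continuous, we use direct substitution.
lim(x->-1) of 4x^2 + 9x + 10
= 4 * (-1)^2 + 9 * (-1) + 10
= 4 - 9 + 10
= 5

5


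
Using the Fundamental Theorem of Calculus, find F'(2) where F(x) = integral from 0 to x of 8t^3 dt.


By the Fundamental Theorem of Calculus (Part 1):
If F(x) = integral from 0 to x of f(t) dt, then F'(x) = f(x)
Here f(t) = 8t^3
So F'(x) = 8x^3
Evaluate at x = 2:
F'(2) = 8 * 2^3
= 8 * 8
= 64

64


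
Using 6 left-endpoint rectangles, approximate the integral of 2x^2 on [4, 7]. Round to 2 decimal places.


Left Riemann sum uses left endpoints of each subinterval.
Interval: [4, 7], n = 6
dx = (7 - 4) / 6 = 1/2
Left endpoints: [4, 9/2, 5, 11/2, 6, 13/2]
f values: [32, 81/2, 50, 121/2, 72, 169/2]
Sum = dx * (sum of f values)
= 1/2 * 679/2
= 679/4 = 169.75

169.75


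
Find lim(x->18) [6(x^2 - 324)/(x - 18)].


Direct substitution gives 0/0, so we factor the numerator.
Factor: 6(x^2 - 324) = 6 * (x - 18)(x + 18)
Cancel the common factor (x - 18):
6(x^2 - 324)/(x - 18) = 6 * (x + 18)
Now substitute x = 18:
= 6 * (18 + 18) = 216

216


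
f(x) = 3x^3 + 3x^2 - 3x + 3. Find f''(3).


First derivative:
f'(x) = 9x^2 + 6x - 3
Second derivative:
f''(x) = 18x + 6
Substitute x = 3:
f''(3) = 18 * 3 + 6
= 54 + 6
= 60

60


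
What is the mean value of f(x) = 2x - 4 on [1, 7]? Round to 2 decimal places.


Average value = 1/(b-a) * integral from a to b of f(x) dx
First compute the integral of 2x - 4:
F(x) = x^2 - 4x
F(7) = 1 * 49 - 4 * 7 = 21
F(1) = 1 * 1 - 4 * 1 = -3
Integral = 21 - (-3) = 24
Average = 24 / (7 - 1) = 24 / 6
= 4 = 4.00

4.00


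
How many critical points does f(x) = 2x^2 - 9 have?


Find where f'(x) = 0:
f'(x) = 4x
Set f'(x) = 0:
4x = 0
x = 0 / 4 = 0
This is a linear equation in x, so there is exactly one solution.
Number of critical points: 1

1


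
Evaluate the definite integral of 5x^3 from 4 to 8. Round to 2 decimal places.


Find the antiderivative of 5x^3:
F(x) = 5/4 * x^4
Apply the Fundamental Theorem of Calculus:
F(8) - F(4)
= 5/4 * 8^4 - 5/4 * 4^4
= 5/4 * (4096 - 256)
= 5/4 * 3840
= 4800 = 4800.00

4800.00


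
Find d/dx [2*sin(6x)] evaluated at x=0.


Apply the chain rule to differentiate 2*sin(6x):
d/dx [2*sin(6x)]
= 2 * cos(6x) * d/dx(6x)
= 2 * 6 * cos(6x)
= 12 * cos(6x)
Evaluate at x = 0:
= 12 * cos(0)
= 12 * 1
= 12

12


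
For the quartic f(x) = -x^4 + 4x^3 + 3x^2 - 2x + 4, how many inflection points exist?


Inflection points occur where f''(x) = 0 and concavity changes.
f(x) = -x^4 + 4x^3 + 3x^2 - 2x + 4
f'(x) = -4x^3 + 12x^2 + 6x - 2
f''(x) = -12x^2 + 24x + 6
This is a quadratic in x. Use the discriminant to count real roots.
Discriminant = (24)^2 - 4 * (-12) * 6
= 576 - (-288)
= 864
Since discriminant > 0, f''(x) = 0 has 2 distinct real solutions.
A quadratic with two distinct real roots changes sign at each root, so concavity changes at both.
Number of inflection points: 2

2


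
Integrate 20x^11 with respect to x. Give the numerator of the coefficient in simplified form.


Apply the power rule for integration:
integral of ax^n dx = a/(n+1) * x^(n+1) + C
integral of 20x^11 dx
= 20/12 * x^12 + C
= 5/3 * x^12 + C
The coefficient in lowest terms is 5/3, and its numerator is 5

5


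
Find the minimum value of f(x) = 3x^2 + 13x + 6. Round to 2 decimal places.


For a quadratic f(x) = ax^2 + bx + c with a > 0, the minimum is at the vertex.
Vertex x-coordinate: x = -b/(2a)
x = -(13) / (2 * 3)
x = -13/6
Substitute back to find the minimum value:
f(-13/6) = 3 * (-13/6)^2 + 13 * (-13/6) + 6
= 169/12 - 169/6 + 6
= -97/12 ≈ -8.08

-8.08


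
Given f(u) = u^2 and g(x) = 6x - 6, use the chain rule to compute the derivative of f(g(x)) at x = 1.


Using the chain rule: (f(g(x)))' = f'(g(x)) * g'(x)
First, find g(1):
g(1) = 6 * 1 - 6 = 0
Next, f'(u) = 2u
And g'(x) = 6
So f'(g(1)) * g'(1)
= 2 * 0 * 6
= 0

0


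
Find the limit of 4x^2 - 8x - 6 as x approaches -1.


Since polynomials are continuous, we use direct substitution.
lim(x->-1) of 4x^2 - 8x - 6
= 4 * (-1)^2 - 8 * (-1) - 6
= 4 + 8 - 6
= 6

6
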